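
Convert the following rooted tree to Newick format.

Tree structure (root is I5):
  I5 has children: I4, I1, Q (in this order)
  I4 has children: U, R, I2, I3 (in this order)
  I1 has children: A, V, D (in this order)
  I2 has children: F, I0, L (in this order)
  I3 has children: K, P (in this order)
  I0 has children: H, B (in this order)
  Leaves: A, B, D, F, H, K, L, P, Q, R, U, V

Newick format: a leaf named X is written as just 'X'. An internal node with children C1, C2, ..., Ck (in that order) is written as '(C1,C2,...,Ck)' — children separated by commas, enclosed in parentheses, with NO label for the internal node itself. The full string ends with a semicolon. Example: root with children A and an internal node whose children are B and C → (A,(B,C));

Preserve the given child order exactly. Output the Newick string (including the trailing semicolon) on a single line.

Answer: ((U,R,(F,(H,B),L),(K,P)),(A,V,D),Q);

Derivation:
internal I5 with children ['I4', 'I1', 'Q']
  internal I4 with children ['U', 'R', 'I2', 'I3']
    leaf 'U' → 'U'
    leaf 'R' → 'R'
    internal I2 with children ['F', 'I0', 'L']
      leaf 'F' → 'F'
      internal I0 with children ['H', 'B']
        leaf 'H' → 'H'
        leaf 'B' → 'B'
      → '(H,B)'
      leaf 'L' → 'L'
    → '(F,(H,B),L)'
    internal I3 with children ['K', 'P']
      leaf 'K' → 'K'
      leaf 'P' → 'P'
    → '(K,P)'
  → '(U,R,(F,(H,B),L),(K,P))'
  internal I1 with children ['A', 'V', 'D']
    leaf 'A' → 'A'
    leaf 'V' → 'V'
    leaf 'D' → 'D'
  → '(A,V,D)'
  leaf 'Q' → 'Q'
→ '((U,R,(F,(H,B),L),(K,P)),(A,V,D),Q)'
Final: ((U,R,(F,(H,B),L),(K,P)),(A,V,D),Q);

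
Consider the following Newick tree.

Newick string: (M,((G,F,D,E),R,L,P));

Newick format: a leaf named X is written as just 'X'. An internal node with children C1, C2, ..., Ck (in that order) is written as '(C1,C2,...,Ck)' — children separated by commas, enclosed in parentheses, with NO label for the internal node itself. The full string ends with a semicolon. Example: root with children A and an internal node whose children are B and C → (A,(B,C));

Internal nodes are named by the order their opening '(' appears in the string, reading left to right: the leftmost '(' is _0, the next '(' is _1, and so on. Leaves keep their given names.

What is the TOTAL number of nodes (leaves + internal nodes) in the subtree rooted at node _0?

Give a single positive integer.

Newick: (M,((G,F,D,E),R,L,P));
Locate _0: it is the '(' at position 0 (the 1st '(' reading left to right).
Query: subtree rooted at _0
_0: subtree_size = 1 + 10
  M: subtree_size = 1 + 0
  _1: subtree_size = 1 + 8
    _2: subtree_size = 1 + 4
      G: subtree_size = 1 + 0
      F: subtree_size = 1 + 0
      D: subtree_size = 1 + 0
      E: subtree_size = 1 + 0
    R: subtree_size = 1 + 0
    L: subtree_size = 1 + 0
    P: subtree_size = 1 + 0
Total subtree size of _0: 11

Answer: 11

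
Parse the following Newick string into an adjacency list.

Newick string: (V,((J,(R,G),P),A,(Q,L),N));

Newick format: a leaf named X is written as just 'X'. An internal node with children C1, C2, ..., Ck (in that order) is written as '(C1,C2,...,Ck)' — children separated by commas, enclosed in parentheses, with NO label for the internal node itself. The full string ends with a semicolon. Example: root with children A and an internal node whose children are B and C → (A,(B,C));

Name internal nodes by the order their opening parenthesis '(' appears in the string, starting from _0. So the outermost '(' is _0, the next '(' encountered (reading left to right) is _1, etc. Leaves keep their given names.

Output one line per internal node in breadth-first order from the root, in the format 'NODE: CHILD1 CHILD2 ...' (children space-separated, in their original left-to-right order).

Answer: _0: V _1
_1: _2 A _4 N
_2: J _3 P
_4: Q L
_3: R G

Derivation:
Input: (V,((J,(R,G),P),A,(Q,L),N));
Scanning left-to-right, naming '(' by encounter order:
  pos 0: '(' -> open internal node _0 (depth 1)
  pos 3: '(' -> open internal node _1 (depth 2)
  pos 4: '(' -> open internal node _2 (depth 3)
  pos 7: '(' -> open internal node _3 (depth 4)
  pos 11: ')' -> close internal node _3 (now at depth 3)
  pos 14: ')' -> close internal node _2 (now at depth 2)
  pos 18: '(' -> open internal node _4 (depth 3)
  pos 22: ')' -> close internal node _4 (now at depth 2)
  pos 25: ')' -> close internal node _1 (now at depth 1)
  pos 26: ')' -> close internal node _0 (now at depth 0)
Total internal nodes: 5
BFS adjacency from root:
  _0: V _1
  _1: _2 A _4 N
  _2: J _3 P
  _4: Q L
  _3: R G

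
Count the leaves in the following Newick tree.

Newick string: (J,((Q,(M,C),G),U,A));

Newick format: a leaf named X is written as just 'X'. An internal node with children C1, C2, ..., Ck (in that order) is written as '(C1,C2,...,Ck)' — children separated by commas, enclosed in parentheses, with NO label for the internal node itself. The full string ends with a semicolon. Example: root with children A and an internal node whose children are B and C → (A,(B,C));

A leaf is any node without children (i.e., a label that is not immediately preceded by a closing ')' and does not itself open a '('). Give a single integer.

Answer: 7

Derivation:
Newick: (J,((Q,(M,C),G),U,A));
Scan left-to-right; a leaf is any maximal label run not followed by '(':
  pos 1: leaf 'J' → count = 1
  pos 5: leaf 'Q' → count = 2
  pos 8: leaf 'M' → count = 3
  pos 10: leaf 'C' → count = 4
  pos 13: leaf 'G' → count = 5
  pos 16: leaf 'U' → count = 6
  pos 18: leaf 'A' → count = 7
Total leaves: 7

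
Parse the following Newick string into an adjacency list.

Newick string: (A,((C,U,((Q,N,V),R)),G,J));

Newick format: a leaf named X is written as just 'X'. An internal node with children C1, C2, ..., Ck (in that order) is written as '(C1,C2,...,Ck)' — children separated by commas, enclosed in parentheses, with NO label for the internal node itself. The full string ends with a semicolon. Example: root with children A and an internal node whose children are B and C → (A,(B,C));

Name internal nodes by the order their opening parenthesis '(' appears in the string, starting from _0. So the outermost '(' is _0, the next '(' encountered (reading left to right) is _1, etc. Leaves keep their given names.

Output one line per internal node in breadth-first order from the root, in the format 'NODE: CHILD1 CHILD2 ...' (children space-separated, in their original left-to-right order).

Input: (A,((C,U,((Q,N,V),R)),G,J));
Scanning left-to-right, naming '(' by encounter order:
  pos 0: '(' -> open internal node _0 (depth 1)
  pos 3: '(' -> open internal node _1 (depth 2)
  pos 4: '(' -> open internal node _2 (depth 3)
  pos 9: '(' -> open internal node _3 (depth 4)
  pos 10: '(' -> open internal node _4 (depth 5)
  pos 16: ')' -> close internal node _4 (now at depth 4)
  pos 19: ')' -> close internal node _3 (now at depth 3)
  pos 20: ')' -> close internal node _2 (now at depth 2)
  pos 25: ')' -> close internal node _1 (now at depth 1)
  pos 26: ')' -> close internal node _0 (now at depth 0)
Total internal nodes: 5
BFS adjacency from root:
  _0: A _1
  _1: _2 G J
  _2: C U _3
  _3: _4 R
  _4: Q N V

Answer: _0: A _1
_1: _2 G J
_2: C U _3
_3: _4 R
_4: Q N V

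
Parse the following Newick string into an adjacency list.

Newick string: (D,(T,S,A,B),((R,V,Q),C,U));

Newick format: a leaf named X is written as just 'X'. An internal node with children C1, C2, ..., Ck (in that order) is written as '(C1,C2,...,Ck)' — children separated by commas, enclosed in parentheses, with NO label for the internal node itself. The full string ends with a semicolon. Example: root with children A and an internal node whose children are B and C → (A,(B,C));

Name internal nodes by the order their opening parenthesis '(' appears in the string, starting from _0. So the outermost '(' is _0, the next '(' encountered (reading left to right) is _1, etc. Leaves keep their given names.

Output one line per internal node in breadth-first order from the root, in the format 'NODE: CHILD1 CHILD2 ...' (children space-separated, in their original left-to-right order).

Answer: _0: D _1 _2
_1: T S A B
_2: _3 C U
_3: R V Q

Derivation:
Input: (D,(T,S,A,B),((R,V,Q),C,U));
Scanning left-to-right, naming '(' by encounter order:
  pos 0: '(' -> open internal node _0 (depth 1)
  pos 3: '(' -> open internal node _1 (depth 2)
  pos 11: ')' -> close internal node _1 (now at depth 1)
  pos 13: '(' -> open internal node _2 (depth 2)
  pos 14: '(' -> open internal node _3 (depth 3)
  pos 20: ')' -> close internal node _3 (now at depth 2)
  pos 25: ')' -> close internal node _2 (now at depth 1)
  pos 26: ')' -> close internal node _0 (now at depth 0)
Total internal nodes: 4
BFS adjacency from root:
  _0: D _1 _2
  _1: T S A B
  _2: _3 C U
  _3: R V Q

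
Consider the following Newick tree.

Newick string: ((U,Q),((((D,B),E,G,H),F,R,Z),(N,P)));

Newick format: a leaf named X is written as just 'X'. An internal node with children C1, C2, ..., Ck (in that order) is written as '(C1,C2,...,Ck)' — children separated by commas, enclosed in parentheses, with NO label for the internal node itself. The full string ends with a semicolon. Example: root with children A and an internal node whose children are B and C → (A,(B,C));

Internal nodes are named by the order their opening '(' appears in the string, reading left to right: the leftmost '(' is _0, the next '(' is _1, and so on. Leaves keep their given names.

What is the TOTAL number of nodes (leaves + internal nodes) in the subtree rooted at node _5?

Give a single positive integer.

Newick: ((U,Q),((((D,B),E,G,H),F,R,Z),(N,P)));
Locate _5: it is the '(' at position 10 (the 6th '(' reading left to right).
Query: subtree rooted at _5
_5: subtree_size = 1 + 2
  D: subtree_size = 1 + 0
  B: subtree_size = 1 + 0
Total subtree size of _5: 3

Answer: 3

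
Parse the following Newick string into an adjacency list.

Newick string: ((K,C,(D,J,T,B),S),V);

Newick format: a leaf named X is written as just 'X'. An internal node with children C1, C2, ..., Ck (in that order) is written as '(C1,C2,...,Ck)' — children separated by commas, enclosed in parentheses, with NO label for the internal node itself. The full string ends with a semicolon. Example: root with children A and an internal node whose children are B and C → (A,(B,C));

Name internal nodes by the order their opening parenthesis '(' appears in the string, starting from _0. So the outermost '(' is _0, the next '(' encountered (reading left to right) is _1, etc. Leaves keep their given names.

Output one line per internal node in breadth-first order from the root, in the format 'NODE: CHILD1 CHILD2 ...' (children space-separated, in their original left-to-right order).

Input: ((K,C,(D,J,T,B),S),V);
Scanning left-to-right, naming '(' by encounter order:
  pos 0: '(' -> open internal node _0 (depth 1)
  pos 1: '(' -> open internal node _1 (depth 2)
  pos 6: '(' -> open internal node _2 (depth 3)
  pos 14: ')' -> close internal node _2 (now at depth 2)
  pos 17: ')' -> close internal node _1 (now at depth 1)
  pos 20: ')' -> close internal node _0 (now at depth 0)
Total internal nodes: 3
BFS adjacency from root:
  _0: _1 V
  _1: K C _2 S
  _2: D J T B

Answer: _0: _1 V
_1: K C _2 S
_2: D J T B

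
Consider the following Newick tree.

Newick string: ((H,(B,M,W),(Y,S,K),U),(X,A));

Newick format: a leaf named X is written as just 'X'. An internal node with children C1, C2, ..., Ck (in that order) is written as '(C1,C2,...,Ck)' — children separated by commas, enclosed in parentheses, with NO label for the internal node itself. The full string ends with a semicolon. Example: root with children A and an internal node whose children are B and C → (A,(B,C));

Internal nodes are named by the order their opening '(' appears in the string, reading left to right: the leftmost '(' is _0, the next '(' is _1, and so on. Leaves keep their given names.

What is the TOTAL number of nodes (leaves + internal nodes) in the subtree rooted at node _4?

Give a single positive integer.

Newick: ((H,(B,M,W),(Y,S,K),U),(X,A));
Locate _4: it is the '(' at position 23 (the 5th '(' reading left to right).
Query: subtree rooted at _4
_4: subtree_size = 1 + 2
  X: subtree_size = 1 + 0
  A: subtree_size = 1 + 0
Total subtree size of _4: 3

Answer: 3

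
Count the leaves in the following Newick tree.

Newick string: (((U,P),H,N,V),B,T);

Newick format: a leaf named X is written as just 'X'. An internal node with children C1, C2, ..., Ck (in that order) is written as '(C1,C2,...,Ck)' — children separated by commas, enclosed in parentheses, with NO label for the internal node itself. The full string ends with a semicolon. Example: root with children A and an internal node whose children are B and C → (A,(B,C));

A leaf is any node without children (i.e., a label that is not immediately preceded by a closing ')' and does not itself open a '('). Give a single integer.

Newick: (((U,P),H,N,V),B,T);
Scan left-to-right; a leaf is any maximal label run not followed by '(':
  pos 3: leaf 'U' → count = 1
  pos 5: leaf 'P' → count = 2
  pos 8: leaf 'H' → count = 3
  pos 10: leaf 'N' → count = 4
  pos 12: leaf 'V' → count = 5
  pos 15: leaf 'B' → count = 6
  pos 17: leaf 'T' → count = 7
Total leaves: 7

Answer: 7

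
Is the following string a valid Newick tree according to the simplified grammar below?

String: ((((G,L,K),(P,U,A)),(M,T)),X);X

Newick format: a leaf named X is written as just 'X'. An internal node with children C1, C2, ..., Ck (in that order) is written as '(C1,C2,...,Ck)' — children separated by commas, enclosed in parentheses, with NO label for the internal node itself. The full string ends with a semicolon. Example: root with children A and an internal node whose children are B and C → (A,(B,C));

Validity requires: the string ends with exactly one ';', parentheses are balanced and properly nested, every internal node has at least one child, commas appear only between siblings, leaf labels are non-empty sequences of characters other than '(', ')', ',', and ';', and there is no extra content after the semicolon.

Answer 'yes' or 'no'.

Input: ((((G,L,K),(P,U,A)),(M,T)),X);X
Paren balance: 6 '(' vs 6 ')' OK
Ends with single ';': False
Full parse: FAILS (must end with ;)
Valid: False

Answer: no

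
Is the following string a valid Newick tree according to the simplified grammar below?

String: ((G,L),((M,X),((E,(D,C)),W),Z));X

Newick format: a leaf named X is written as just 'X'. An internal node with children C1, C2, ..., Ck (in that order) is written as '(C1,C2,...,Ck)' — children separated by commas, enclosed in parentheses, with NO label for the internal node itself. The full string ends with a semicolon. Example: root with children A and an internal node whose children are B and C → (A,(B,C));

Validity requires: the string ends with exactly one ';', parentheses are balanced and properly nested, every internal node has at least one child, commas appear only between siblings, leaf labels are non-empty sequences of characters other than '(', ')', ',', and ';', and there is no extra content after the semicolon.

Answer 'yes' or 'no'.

Input: ((G,L),((M,X),((E,(D,C)),W),Z));X
Paren balance: 7 '(' vs 7 ')' OK
Ends with single ';': False
Full parse: FAILS (must end with ;)
Valid: False

Answer: no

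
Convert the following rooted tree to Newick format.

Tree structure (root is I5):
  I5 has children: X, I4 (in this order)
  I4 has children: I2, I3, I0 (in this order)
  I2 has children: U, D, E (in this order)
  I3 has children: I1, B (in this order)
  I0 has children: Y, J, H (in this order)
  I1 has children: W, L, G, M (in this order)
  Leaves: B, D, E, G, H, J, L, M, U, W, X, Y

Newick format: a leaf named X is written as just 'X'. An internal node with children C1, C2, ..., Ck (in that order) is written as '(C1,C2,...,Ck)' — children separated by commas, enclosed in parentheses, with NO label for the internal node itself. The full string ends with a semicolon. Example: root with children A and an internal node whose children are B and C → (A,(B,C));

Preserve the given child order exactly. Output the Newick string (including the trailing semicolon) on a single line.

internal I5 with children ['X', 'I4']
  leaf 'X' → 'X'
  internal I4 with children ['I2', 'I3', 'I0']
    internal I2 with children ['U', 'D', 'E']
      leaf 'U' → 'U'
      leaf 'D' → 'D'
      leaf 'E' → 'E'
    → '(U,D,E)'
    internal I3 with children ['I1', 'B']
      internal I1 with children ['W', 'L', 'G', 'M']
        leaf 'W' → 'W'
        leaf 'L' → 'L'
        leaf 'G' → 'G'
        leaf 'M' → 'M'
      → '(W,L,G,M)'
      leaf 'B' → 'B'
    → '((W,L,G,M),B)'
    internal I0 with children ['Y', 'J', 'H']
      leaf 'Y' → 'Y'
      leaf 'J' → 'J'
      leaf 'H' → 'H'
    → '(Y,J,H)'
  → '((U,D,E),((W,L,G,M),B),(Y,J,H))'
→ '(X,((U,D,E),((W,L,G,M),B),(Y,J,H)))'
Final: (X,((U,D,E),((W,L,G,M),B),(Y,J,H)));

Answer: (X,((U,D,E),((W,L,G,M),B),(Y,J,H)));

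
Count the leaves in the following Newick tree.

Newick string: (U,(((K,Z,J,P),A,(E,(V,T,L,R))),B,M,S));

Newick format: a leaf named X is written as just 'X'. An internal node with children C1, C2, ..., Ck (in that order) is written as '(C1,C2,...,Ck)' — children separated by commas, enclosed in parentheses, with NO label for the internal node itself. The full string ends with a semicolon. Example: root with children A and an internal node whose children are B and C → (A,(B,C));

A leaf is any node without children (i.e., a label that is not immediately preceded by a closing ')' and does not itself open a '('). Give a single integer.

Newick: (U,(((K,Z,J,P),A,(E,(V,T,L,R))),B,M,S));
Scan left-to-right; a leaf is any maximal label run not followed by '(':
  pos 1: leaf 'U' → count = 1
  pos 6: leaf 'K' → count = 2
  pos 8: leaf 'Z' → count = 3
  pos 10: leaf 'J' → count = 4
  pos 12: leaf 'P' → count = 5
  pos 15: leaf 'A' → count = 6
  pos 18: leaf 'E' → count = 7
  pos 21: leaf 'V' → count = 8
  pos 23: leaf 'T' → count = 9
  pos 25: leaf 'L' → count = 10
  pos 27: leaf 'R' → count = 11
  pos 32: leaf 'B' → count = 12
  pos 34: leaf 'M' → count = 13
  pos 36: leaf 'S' → count = 14
Total leaves: 14

Answer: 14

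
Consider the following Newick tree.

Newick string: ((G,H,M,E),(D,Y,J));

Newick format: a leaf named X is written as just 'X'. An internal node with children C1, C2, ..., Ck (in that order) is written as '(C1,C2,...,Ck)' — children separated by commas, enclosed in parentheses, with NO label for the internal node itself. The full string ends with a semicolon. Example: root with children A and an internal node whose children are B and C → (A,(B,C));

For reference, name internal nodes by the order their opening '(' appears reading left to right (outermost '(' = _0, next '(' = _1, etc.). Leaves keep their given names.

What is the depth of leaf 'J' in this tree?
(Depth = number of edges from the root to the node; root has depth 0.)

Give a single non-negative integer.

Newick: ((G,H,M,E),(D,Y,J));
Naming internals by '(' encounter order: outermost '(' = _0, next = _1, ...
Query node: J
Path from root: _0 -> _2 -> J
Depth of J: 2 (number of edges from root)

Answer: 2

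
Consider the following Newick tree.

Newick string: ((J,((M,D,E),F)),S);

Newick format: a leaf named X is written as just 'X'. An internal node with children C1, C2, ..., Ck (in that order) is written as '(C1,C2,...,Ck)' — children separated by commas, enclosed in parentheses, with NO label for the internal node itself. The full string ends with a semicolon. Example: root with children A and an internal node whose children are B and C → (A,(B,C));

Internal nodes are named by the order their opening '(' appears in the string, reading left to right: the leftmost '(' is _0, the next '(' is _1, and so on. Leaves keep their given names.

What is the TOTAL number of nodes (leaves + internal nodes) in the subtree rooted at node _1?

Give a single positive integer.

Newick: ((J,((M,D,E),F)),S);
Locate _1: it is the '(' at position 1 (the 2nd '(' reading left to right).
Query: subtree rooted at _1
_1: subtree_size = 1 + 7
  J: subtree_size = 1 + 0
  _2: subtree_size = 1 + 5
    _3: subtree_size = 1 + 3
      M: subtree_size = 1 + 0
      D: subtree_size = 1 + 0
      E: subtree_size = 1 + 0
    F: subtree_size = 1 + 0
Total subtree size of _1: 8

Answer: 8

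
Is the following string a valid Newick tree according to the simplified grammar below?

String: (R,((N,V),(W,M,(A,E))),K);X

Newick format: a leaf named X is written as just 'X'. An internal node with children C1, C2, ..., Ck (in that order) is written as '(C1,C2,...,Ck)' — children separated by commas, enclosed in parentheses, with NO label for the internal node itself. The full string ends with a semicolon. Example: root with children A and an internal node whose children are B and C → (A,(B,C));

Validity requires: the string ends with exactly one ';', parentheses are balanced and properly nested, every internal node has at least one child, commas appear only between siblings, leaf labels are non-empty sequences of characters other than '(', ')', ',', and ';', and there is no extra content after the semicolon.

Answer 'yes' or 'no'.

Input: (R,((N,V),(W,M,(A,E))),K);X
Paren balance: 5 '(' vs 5 ')' OK
Ends with single ';': False
Full parse: FAILS (must end with ;)
Valid: False

Answer: no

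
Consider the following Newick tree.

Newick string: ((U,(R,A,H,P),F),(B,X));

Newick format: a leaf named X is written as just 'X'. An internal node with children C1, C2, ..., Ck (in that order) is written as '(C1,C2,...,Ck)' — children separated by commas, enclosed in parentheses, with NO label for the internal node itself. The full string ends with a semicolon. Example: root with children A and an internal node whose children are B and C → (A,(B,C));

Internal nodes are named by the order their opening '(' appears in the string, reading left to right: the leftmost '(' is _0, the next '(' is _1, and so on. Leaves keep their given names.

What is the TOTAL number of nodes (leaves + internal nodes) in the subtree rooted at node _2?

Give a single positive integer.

Newick: ((U,(R,A,H,P),F),(B,X));
Locate _2: it is the '(' at position 4 (the 3rd '(' reading left to right).
Query: subtree rooted at _2
_2: subtree_size = 1 + 4
  R: subtree_size = 1 + 0
  A: subtree_size = 1 + 0
  H: subtree_size = 1 + 0
  P: subtree_size = 1 + 0
Total subtree size of _2: 5

Answer: 5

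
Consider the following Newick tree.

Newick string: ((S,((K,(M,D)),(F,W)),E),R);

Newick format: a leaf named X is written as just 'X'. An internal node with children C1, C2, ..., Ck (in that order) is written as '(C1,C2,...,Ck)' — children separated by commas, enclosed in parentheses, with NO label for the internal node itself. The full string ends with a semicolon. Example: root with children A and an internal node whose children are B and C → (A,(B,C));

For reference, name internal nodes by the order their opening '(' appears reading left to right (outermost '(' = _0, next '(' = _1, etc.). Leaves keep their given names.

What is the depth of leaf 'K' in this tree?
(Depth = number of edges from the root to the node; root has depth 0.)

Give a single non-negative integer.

Newick: ((S,((K,(M,D)),(F,W)),E),R);
Naming internals by '(' encounter order: outermost '(' = _0, next = _1, ...
Query node: K
Path from root: _0 -> _1 -> _2 -> _3 -> K
Depth of K: 4 (number of edges from root)

Answer: 4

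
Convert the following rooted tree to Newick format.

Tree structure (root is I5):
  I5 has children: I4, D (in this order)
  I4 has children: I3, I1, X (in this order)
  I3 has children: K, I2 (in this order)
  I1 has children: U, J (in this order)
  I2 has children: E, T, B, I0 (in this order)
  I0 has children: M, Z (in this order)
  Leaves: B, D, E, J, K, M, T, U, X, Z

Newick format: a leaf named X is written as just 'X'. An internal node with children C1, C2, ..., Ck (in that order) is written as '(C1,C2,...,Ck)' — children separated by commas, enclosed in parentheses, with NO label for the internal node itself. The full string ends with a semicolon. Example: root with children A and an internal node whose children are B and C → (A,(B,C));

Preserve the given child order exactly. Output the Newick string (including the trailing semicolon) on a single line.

internal I5 with children ['I4', 'D']
  internal I4 with children ['I3', 'I1', 'X']
    internal I3 with children ['K', 'I2']
      leaf 'K' → 'K'
      internal I2 with children ['E', 'T', 'B', 'I0']
        leaf 'E' → 'E'
        leaf 'T' → 'T'
        leaf 'B' → 'B'
        internal I0 with children ['M', 'Z']
          leaf 'M' → 'M'
          leaf 'Z' → 'Z'
        → '(M,Z)'
      → '(E,T,B,(M,Z))'
    → '(K,(E,T,B,(M,Z)))'
    internal I1 with children ['U', 'J']
      leaf 'U' → 'U'
      leaf 'J' → 'J'
    → '(U,J)'
    leaf 'X' → 'X'
  → '((K,(E,T,B,(M,Z))),(U,J),X)'
  leaf 'D' → 'D'
→ '(((K,(E,T,B,(M,Z))),(U,J),X),D)'
Final: (((K,(E,T,B,(M,Z))),(U,J),X),D);

Answer: (((K,(E,T,B,(M,Z))),(U,J),X),D);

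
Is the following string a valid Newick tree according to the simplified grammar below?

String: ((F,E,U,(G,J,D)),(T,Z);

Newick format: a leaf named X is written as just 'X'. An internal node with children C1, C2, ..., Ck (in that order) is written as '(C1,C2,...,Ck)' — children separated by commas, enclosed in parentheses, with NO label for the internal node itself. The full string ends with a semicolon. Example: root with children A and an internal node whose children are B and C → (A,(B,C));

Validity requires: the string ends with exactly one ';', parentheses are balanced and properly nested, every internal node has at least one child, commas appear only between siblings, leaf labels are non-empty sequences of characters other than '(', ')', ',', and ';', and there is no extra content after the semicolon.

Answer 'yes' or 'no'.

Input: ((F,E,U,(G,J,D)),(T,Z);
Paren balance: 4 '(' vs 3 ')' MISMATCH
Ends with single ';': True
Full parse: FAILS (expected , or ) at pos 22)
Valid: False

Answer: no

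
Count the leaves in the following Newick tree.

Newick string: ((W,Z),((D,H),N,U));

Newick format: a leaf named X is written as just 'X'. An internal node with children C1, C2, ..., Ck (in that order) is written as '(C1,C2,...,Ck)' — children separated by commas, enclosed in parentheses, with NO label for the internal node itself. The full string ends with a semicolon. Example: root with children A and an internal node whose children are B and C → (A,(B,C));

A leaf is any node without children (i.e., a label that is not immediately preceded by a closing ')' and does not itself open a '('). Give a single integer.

Newick: ((W,Z),((D,H),N,U));
Scan left-to-right; a leaf is any maximal label run not followed by '(':
  pos 2: leaf 'W' → count = 1
  pos 4: leaf 'Z' → count = 2
  pos 9: leaf 'D' → count = 3
  pos 11: leaf 'H' → count = 4
  pos 14: leaf 'N' → count = 5
  pos 16: leaf 'U' → count = 6
Total leaves: 6

Answer: 6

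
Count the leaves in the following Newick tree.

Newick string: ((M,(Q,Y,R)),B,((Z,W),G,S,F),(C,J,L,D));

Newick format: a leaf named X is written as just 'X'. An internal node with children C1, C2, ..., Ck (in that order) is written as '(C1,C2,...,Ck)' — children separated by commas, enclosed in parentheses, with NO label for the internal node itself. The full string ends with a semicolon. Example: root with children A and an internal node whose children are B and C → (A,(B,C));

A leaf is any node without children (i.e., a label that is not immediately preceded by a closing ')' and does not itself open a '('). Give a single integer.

Answer: 14

Derivation:
Newick: ((M,(Q,Y,R)),B,((Z,W),G,S,F),(C,J,L,D));
Scan left-to-right; a leaf is any maximal label run not followed by '(':
  pos 2: leaf 'M' → count = 1
  pos 5: leaf 'Q' → count = 2
  pos 7: leaf 'Y' → count = 3
  pos 9: leaf 'R' → count = 4
  pos 13: leaf 'B' → count = 5
  pos 17: leaf 'Z' → count = 6
  pos 19: leaf 'W' → count = 7
  pos 22: leaf 'G' → count = 8
  pos 24: leaf 'S' → count = 9
  pos 26: leaf 'F' → count = 10
  pos 30: leaf 'C' → count = 11
  pos 32: leaf 'J' → count = 12
  pos 34: leaf 'L' → count = 13
  pos 36: leaf 'D' → count = 14
Total leaves: 14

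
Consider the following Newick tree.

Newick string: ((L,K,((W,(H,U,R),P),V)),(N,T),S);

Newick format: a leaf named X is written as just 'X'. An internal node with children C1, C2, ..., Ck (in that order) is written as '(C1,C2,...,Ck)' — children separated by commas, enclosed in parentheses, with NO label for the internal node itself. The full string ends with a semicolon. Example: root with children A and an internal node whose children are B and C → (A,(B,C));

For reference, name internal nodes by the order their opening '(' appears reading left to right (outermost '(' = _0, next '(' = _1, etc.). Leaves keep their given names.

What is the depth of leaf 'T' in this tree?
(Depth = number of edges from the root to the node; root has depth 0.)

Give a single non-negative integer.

Newick: ((L,K,((W,(H,U,R),P),V)),(N,T),S);
Naming internals by '(' encounter order: outermost '(' = _0, next = _1, ...
Query node: T
Path from root: _0 -> _5 -> T
Depth of T: 2 (number of edges from root)

Answer: 2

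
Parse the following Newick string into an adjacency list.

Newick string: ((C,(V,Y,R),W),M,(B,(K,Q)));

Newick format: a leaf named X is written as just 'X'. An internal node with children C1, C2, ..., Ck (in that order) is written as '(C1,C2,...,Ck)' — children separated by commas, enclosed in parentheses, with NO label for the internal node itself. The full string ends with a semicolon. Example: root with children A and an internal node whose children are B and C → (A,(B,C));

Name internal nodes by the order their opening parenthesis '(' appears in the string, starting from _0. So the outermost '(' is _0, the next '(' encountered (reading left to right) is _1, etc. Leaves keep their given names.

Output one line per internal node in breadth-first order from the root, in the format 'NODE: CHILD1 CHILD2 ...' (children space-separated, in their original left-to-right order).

Input: ((C,(V,Y,R),W),M,(B,(K,Q)));
Scanning left-to-right, naming '(' by encounter order:
  pos 0: '(' -> open internal node _0 (depth 1)
  pos 1: '(' -> open internal node _1 (depth 2)
  pos 4: '(' -> open internal node _2 (depth 3)
  pos 10: ')' -> close internal node _2 (now at depth 2)
  pos 13: ')' -> close internal node _1 (now at depth 1)
  pos 17: '(' -> open internal node _3 (depth 2)
  pos 20: '(' -> open internal node _4 (depth 3)
  pos 24: ')' -> close internal node _4 (now at depth 2)
  pos 25: ')' -> close internal node _3 (now at depth 1)
  pos 26: ')' -> close internal node _0 (now at depth 0)
Total internal nodes: 5
BFS adjacency from root:
  _0: _1 M _3
  _1: C _2 W
  _3: B _4
  _2: V Y R
  _4: K Q

Answer: _0: _1 M _3
_1: C _2 W
_3: B _4
_2: V Y R
_4: K Q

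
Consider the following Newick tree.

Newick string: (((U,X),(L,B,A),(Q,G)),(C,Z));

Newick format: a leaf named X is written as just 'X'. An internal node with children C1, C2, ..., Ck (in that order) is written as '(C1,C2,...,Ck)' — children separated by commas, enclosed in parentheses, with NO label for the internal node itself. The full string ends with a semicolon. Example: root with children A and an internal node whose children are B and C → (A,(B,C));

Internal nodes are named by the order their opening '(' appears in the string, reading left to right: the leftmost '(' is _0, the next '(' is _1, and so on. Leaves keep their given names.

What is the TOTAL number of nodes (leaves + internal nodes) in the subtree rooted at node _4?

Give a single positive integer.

Answer: 3

Derivation:
Newick: (((U,X),(L,B,A),(Q,G)),(C,Z));
Locate _4: it is the '(' at position 16 (the 5th '(' reading left to right).
Query: subtree rooted at _4
_4: subtree_size = 1 + 2
  Q: subtree_size = 1 + 0
  G: subtree_size = 1 + 0
Total subtree size of _4: 3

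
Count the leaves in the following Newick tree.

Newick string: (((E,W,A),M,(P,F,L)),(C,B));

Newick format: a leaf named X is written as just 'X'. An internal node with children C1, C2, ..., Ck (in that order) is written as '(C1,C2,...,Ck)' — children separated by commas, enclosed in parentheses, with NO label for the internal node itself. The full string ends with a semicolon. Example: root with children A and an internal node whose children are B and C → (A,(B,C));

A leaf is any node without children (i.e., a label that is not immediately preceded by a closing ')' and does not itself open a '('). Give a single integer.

Newick: (((E,W,A),M,(P,F,L)),(C,B));
Scan left-to-right; a leaf is any maximal label run not followed by '(':
  pos 3: leaf 'E' → count = 1
  pos 5: leaf 'W' → count = 2
  pos 7: leaf 'A' → count = 3
  pos 10: leaf 'M' → count = 4
  pos 13: leaf 'P' → count = 5
  pos 15: leaf 'F' → count = 6
  pos 17: leaf 'L' → count = 7
  pos 22: leaf 'C' → count = 8
  pos 24: leaf 'B' → count = 9
Total leaves: 9

Answer: 9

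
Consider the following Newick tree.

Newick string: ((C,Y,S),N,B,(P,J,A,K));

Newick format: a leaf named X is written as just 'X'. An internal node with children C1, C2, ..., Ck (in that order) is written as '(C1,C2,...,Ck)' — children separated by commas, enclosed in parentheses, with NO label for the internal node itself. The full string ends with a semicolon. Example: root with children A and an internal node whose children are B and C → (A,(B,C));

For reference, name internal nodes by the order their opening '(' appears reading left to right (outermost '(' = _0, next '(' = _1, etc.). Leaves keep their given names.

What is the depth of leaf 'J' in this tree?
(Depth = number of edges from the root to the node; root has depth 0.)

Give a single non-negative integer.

Newick: ((C,Y,S),N,B,(P,J,A,K));
Naming internals by '(' encounter order: outermost '(' = _0, next = _1, ...
Query node: J
Path from root: _0 -> _2 -> J
Depth of J: 2 (number of edges from root)

Answer: 2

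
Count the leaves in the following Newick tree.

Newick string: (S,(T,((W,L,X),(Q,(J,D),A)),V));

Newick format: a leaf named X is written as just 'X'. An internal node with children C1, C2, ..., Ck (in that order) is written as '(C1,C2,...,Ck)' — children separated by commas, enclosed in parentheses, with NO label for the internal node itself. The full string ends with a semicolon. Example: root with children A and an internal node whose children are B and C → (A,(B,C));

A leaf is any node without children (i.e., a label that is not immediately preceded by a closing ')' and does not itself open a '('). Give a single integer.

Answer: 10

Derivation:
Newick: (S,(T,((W,L,X),(Q,(J,D),A)),V));
Scan left-to-right; a leaf is any maximal label run not followed by '(':
  pos 1: leaf 'S' → count = 1
  pos 4: leaf 'T' → count = 2
  pos 8: leaf 'W' → count = 3
  pos 10: leaf 'L' → count = 4
  pos 12: leaf 'X' → count = 5
  pos 16: leaf 'Q' → count = 6
  pos 19: leaf 'J' → count = 7
  pos 21: leaf 'D' → count = 8
  pos 24: leaf 'A' → count = 9
  pos 28: leaf 'V' → count = 10
Total leaves: 10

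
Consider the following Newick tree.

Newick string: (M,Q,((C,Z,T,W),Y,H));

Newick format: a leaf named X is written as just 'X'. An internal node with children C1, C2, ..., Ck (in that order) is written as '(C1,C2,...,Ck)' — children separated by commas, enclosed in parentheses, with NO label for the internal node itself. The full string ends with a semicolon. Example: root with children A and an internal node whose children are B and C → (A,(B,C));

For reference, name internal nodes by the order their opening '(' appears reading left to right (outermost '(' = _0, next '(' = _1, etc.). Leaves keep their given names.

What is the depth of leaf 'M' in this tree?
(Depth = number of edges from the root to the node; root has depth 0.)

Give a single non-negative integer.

Newick: (M,Q,((C,Z,T,W),Y,H));
Naming internals by '(' encounter order: outermost '(' = _0, next = _1, ...
Query node: M
Path from root: _0 -> M
Depth of M: 1 (number of edges from root)

Answer: 1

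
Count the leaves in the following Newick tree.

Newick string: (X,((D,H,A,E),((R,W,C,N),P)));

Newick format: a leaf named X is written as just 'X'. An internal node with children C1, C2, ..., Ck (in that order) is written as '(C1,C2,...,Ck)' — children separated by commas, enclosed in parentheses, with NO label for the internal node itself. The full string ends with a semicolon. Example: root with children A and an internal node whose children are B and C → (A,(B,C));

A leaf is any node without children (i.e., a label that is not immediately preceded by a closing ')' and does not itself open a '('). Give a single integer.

Newick: (X,((D,H,A,E),((R,W,C,N),P)));
Scan left-to-right; a leaf is any maximal label run not followed by '(':
  pos 1: leaf 'X' → count = 1
  pos 5: leaf 'D' → count = 2
  pos 7: leaf 'H' → count = 3
  pos 9: leaf 'A' → count = 4
  pos 11: leaf 'E' → count = 5
  pos 16: leaf 'R' → count = 6
  pos 18: leaf 'W' → count = 7
  pos 20: leaf 'C' → count = 8
  pos 22: leaf 'N' → count = 9
  pos 25: leaf 'P' → count = 10
Total leaves: 10

Answer: 10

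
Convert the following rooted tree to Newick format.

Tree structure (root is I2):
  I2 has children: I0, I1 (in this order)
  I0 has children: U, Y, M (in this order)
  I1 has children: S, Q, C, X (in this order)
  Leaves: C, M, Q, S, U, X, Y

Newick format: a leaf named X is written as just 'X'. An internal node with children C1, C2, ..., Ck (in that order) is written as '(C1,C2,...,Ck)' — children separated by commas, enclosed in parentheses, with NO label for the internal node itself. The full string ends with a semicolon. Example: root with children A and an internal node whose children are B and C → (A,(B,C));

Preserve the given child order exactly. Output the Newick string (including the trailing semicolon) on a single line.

internal I2 with children ['I0', 'I1']
  internal I0 with children ['U', 'Y', 'M']
    leaf 'U' → 'U'
    leaf 'Y' → 'Y'
    leaf 'M' → 'M'
  → '(U,Y,M)'
  internal I1 with children ['S', 'Q', 'C', 'X']
    leaf 'S' → 'S'
    leaf 'Q' → 'Q'
    leaf 'C' → 'C'
    leaf 'X' → 'X'
  → '(S,Q,C,X)'
→ '((U,Y,M),(S,Q,C,X))'
Final: ((U,Y,M),(S,Q,C,X));

Answer: ((U,Y,M),(S,Q,C,X));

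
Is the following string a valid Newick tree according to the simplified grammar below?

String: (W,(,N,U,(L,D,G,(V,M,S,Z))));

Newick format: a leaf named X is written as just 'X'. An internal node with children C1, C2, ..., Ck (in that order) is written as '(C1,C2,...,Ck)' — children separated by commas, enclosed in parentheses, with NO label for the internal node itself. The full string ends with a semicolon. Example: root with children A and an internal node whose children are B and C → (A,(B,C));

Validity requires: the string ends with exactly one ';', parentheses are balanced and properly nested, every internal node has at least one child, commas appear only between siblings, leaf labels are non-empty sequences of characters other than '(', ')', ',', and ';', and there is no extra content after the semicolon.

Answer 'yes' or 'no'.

Answer: no

Derivation:
Input: (W,(,N,U,(L,D,G,(V,M,S,Z))));
Paren balance: 4 '(' vs 4 ')' OK
Ends with single ';': True
Full parse: FAILS (empty leaf label at pos 4)
Valid: False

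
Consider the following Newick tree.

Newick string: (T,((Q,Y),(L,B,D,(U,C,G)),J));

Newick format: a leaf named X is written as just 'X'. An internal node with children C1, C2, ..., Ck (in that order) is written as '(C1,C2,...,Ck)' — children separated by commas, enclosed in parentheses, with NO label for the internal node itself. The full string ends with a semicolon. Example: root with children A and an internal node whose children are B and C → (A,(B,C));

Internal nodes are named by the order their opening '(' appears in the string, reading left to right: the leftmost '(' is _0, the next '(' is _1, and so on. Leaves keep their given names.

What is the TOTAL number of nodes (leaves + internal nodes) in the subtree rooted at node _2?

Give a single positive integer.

Newick: (T,((Q,Y),(L,B,D,(U,C,G)),J));
Locate _2: it is the '(' at position 4 (the 3rd '(' reading left to right).
Query: subtree rooted at _2
_2: subtree_size = 1 + 2
  Q: subtree_size = 1 + 0
  Y: subtree_size = 1 + 0
Total subtree size of _2: 3

Answer: 3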